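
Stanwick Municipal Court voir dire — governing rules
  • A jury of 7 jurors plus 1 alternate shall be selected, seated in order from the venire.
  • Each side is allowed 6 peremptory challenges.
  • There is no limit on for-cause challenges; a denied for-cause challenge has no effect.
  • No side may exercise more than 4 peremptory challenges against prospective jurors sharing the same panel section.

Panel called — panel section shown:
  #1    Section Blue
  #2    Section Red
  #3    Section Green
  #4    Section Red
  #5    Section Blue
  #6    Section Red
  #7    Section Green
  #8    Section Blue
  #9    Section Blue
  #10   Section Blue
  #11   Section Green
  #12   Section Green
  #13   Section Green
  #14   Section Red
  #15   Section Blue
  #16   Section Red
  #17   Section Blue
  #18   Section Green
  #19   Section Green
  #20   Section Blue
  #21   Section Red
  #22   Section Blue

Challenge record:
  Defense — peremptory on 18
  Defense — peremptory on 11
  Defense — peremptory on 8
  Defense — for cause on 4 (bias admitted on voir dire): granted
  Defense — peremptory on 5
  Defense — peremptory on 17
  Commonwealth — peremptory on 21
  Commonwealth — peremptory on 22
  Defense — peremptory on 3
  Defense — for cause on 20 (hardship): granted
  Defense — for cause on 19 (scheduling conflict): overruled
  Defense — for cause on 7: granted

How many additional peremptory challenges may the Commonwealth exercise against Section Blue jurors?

3

Commonwealth peremptories so far: #21, #22 — 2 of 6 used, 4 left overall.
Against Section Blue: #22 — 1 used; per-section cap 4 leaves 3.
Binding limit: min(4, 3) = 3.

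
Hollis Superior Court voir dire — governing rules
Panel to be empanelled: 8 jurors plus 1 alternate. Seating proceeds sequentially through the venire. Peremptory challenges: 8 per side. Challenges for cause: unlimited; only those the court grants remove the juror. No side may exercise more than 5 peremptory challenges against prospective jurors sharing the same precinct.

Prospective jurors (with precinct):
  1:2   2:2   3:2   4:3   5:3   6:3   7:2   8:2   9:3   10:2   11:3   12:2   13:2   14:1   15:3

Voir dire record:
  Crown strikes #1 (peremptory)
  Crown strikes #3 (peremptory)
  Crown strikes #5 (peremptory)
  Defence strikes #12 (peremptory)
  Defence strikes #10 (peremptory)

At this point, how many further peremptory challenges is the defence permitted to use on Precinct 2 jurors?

Defence peremptories so far: #12, #10 — 2 of 8 used, 6 left overall.
Against Precinct 2: #12, #10 — 2 used; per-precinct cap 5 leaves 3.
Binding limit: min(6, 3) = 3.

3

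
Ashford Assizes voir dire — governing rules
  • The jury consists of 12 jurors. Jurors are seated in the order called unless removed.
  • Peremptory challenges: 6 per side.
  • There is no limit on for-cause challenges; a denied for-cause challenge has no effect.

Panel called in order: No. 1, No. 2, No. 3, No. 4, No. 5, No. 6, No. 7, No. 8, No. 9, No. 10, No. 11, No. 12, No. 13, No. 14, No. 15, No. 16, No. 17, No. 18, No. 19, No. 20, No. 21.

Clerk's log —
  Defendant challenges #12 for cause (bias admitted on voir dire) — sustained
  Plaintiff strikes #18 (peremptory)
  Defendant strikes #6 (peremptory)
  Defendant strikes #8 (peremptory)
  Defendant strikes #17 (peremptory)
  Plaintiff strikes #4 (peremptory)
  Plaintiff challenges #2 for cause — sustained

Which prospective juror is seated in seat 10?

15

Removed: #2, #4, #6, #8, #12, #17, #18.
Filling seats in venire order through position 10: #1, #3, #5, #7, #9, #10, #11, #13, #14, #15.
So seat 10 is #15.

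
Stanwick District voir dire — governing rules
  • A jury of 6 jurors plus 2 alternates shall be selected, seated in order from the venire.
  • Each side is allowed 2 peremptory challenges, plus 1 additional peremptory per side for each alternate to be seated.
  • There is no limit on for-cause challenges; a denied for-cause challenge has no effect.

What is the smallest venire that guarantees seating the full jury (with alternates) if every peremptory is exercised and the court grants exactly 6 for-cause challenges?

22

Seats to fill: 6 + 2 alternates = 8.
Peremptories: 2 + 1×2 = 4 per side × 2 sides = 8.
For-cause removals: 6.
Minimum venire: 8 + 8 + 6 = 22.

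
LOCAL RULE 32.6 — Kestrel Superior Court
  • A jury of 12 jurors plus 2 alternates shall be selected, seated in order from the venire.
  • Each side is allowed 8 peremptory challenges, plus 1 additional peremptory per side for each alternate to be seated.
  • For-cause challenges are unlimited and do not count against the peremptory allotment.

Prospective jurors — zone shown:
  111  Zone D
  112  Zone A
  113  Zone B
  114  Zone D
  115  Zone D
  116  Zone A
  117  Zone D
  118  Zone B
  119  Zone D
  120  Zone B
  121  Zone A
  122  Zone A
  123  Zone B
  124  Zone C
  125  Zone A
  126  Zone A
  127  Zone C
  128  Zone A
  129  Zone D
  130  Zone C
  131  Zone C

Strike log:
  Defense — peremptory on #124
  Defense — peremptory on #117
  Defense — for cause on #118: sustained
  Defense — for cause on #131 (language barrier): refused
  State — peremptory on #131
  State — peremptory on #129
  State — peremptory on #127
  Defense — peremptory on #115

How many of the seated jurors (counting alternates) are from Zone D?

Removed: #115, #117, #118, #124, #127, #129, #131.
Seated (14 incl. alternates): #111, #112, #113, #114, #116, #119, #120, #121, #122, #123, #125, #126, #128, #130.
Of those, in Zone D: #111, #114, #119 → 3.

3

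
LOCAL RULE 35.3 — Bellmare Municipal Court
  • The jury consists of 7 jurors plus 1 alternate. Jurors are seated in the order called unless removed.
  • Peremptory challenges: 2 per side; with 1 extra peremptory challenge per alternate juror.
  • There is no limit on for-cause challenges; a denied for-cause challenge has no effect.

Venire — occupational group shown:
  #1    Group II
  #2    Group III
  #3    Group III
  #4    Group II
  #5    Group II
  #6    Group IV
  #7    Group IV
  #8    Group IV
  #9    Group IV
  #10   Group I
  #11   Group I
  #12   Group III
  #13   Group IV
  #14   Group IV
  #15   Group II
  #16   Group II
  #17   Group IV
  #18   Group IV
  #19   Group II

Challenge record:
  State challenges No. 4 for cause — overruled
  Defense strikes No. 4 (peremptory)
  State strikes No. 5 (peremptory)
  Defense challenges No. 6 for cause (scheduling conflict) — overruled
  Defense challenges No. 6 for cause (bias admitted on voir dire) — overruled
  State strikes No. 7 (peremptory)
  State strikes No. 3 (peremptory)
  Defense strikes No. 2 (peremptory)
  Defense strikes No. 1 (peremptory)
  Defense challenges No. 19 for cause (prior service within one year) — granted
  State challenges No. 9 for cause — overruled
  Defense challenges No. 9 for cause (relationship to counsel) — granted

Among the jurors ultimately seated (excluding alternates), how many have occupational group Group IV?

Removed: #1, #2, #3, #4, #5, #7, #9, #19.
Seated jurors 1–7: #6, #8, #10, #11, #12, #13, #14 (alternates #15 not counted).
Of those, in Group IV: #6, #8, #13, #14 → 4.

4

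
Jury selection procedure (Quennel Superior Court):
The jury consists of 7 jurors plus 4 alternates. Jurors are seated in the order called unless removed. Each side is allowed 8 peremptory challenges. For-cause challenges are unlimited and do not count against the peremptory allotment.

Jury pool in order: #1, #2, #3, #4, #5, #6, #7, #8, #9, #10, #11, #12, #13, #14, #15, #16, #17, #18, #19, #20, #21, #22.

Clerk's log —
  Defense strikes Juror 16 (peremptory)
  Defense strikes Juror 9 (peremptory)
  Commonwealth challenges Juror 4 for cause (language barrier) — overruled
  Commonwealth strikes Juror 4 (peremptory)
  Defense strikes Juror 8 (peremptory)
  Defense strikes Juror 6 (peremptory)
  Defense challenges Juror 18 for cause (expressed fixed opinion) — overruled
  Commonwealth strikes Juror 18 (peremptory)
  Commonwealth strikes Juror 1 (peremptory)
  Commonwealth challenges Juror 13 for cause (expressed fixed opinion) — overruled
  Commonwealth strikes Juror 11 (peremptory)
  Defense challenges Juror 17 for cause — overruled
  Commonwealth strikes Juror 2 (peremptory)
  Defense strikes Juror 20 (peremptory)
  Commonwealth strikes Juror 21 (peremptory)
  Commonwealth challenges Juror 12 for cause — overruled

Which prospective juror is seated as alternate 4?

Removed: #1, #2, #4, #6, #8, #9, #11, #16, #18, #20, #21. (#12, #13, #17 stay — for-cause denied.)
Seating in order: seats 1–7 → #3, #5, #7, #10, #12, #13, #14; alternates → #15, #17, #19, #22.
So alternate 4 is #22.

22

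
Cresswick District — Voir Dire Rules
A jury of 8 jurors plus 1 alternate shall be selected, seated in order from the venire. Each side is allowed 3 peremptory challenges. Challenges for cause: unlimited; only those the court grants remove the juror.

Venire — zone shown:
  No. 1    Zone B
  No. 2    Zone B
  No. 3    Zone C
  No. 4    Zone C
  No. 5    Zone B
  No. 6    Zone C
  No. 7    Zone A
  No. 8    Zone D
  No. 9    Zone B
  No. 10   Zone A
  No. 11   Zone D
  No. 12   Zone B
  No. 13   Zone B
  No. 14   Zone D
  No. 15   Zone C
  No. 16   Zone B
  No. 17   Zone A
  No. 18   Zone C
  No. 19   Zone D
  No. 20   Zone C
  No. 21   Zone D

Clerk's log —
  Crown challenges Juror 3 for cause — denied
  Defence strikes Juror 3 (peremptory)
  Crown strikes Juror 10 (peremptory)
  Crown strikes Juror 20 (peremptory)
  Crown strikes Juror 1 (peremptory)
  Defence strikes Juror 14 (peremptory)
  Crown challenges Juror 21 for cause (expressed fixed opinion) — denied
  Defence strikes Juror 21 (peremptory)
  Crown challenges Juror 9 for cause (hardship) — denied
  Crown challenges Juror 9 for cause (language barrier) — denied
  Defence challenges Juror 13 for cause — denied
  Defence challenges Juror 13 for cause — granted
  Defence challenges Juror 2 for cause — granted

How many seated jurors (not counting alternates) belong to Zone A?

Removed: #1, #2, #3, #10, #13, #14, #20, #21.
Seated jurors 1–8: #4, #5, #6, #7, #8, #9, #11, #12 (alternates #15 not counted).
Of those, in Zone A: #7 → 1.

1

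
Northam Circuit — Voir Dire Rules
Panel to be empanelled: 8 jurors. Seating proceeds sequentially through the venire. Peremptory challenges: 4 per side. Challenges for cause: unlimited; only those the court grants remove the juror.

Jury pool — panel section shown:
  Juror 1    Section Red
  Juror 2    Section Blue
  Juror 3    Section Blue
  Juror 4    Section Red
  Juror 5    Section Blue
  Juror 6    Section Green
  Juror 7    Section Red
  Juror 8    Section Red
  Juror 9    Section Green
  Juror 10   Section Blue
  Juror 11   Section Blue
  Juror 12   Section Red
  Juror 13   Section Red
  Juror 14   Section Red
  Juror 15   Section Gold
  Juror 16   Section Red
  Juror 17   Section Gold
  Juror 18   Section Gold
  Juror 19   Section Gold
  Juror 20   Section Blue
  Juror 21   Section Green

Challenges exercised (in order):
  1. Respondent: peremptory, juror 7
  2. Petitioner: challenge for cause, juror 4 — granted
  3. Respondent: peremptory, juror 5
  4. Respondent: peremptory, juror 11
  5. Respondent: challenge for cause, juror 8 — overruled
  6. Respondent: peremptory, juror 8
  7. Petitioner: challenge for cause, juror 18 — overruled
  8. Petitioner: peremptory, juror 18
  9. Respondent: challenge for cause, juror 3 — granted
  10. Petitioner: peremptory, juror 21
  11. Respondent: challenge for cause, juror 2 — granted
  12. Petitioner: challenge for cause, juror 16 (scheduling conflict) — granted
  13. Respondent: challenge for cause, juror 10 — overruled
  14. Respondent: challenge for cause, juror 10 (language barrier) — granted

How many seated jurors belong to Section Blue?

Removed: #2, #3, #4, #5, #7, #8, #10, #11, #16, #18, #21.
Seated jurors 1–8: #1, #6, #9, #12, #13, #14, #15, #17.
None of those are in Section Blue → 0.

0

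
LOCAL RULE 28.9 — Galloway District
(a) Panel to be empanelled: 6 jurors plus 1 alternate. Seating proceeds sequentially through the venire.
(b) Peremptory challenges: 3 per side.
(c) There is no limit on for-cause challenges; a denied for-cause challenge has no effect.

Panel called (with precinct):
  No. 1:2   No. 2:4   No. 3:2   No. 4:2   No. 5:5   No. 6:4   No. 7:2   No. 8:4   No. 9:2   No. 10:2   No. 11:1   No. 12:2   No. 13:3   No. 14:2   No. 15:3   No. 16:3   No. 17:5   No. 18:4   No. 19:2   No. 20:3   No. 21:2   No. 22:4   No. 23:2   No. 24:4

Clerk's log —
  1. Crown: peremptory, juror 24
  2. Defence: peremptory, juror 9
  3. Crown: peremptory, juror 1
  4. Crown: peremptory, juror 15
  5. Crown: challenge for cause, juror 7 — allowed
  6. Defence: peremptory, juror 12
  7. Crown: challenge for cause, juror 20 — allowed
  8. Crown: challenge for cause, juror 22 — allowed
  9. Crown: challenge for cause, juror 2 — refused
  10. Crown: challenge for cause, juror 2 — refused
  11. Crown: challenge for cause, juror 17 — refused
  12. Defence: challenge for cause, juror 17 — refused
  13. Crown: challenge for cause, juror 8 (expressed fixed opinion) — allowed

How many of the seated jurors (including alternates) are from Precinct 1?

Removed: #1, #7, #8, #9, #12, #15, #20, #22, #24.
Seated (7 incl. alternates): #2, #3, #4, #5, #6, #10, #11.
Of those, in Precinct 1: #11 → 1.

1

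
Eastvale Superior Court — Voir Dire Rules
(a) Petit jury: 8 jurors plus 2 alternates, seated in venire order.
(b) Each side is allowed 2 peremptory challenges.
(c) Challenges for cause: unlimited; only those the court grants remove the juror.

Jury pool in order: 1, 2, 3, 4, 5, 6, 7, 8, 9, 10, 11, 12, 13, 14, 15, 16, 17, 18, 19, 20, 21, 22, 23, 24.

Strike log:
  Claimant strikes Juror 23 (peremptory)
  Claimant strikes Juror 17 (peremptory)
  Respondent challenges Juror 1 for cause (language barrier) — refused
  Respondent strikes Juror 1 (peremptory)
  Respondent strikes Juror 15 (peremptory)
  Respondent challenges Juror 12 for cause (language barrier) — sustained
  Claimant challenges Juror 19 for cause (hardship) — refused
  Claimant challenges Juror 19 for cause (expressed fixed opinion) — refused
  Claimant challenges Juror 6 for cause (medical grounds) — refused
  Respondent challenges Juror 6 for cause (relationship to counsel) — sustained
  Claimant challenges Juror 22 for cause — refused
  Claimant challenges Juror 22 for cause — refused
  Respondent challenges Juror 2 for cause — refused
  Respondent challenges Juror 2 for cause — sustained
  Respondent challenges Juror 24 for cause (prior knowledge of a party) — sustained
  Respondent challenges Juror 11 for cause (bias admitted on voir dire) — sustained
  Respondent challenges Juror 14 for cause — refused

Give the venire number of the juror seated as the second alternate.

16

Removed: #1, #2, #6, #11, #12, #15, #17, #23, #24. (#14, #19, #22 stay — for-cause denied.)
Seating in order: seats 1–8 → #3, #4, #5, #7, #8, #9, #10, #13; alternates → #14, #16.
So alternate 2 is #16.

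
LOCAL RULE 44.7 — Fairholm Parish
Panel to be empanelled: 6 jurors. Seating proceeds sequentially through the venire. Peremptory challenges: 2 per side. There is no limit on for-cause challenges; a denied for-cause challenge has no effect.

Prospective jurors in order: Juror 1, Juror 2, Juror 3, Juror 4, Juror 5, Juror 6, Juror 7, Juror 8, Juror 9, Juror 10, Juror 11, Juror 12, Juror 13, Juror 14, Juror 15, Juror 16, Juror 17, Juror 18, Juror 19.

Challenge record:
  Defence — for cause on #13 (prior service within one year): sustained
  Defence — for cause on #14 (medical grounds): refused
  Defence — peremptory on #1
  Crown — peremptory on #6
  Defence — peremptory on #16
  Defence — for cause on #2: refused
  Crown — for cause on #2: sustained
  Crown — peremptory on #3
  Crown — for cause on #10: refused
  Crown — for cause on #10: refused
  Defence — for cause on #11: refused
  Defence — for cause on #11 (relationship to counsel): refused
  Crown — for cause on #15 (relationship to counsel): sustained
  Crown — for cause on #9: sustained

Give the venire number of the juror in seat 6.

Removed: #1, #2, #3, #6, #9, #13, #15, #16. (#10, #11, #14 stay — for-cause denied.)
Seating in order: seats 1–6 → #4, #5, #7, #8, #10, #11.
So seat 6 is #11.

11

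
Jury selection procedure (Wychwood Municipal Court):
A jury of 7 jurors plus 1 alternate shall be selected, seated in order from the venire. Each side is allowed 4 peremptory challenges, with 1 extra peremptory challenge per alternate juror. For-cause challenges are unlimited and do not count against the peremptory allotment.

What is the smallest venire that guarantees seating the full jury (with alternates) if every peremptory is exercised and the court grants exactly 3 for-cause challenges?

Seats to fill: 7 + 1 alternates = 8.
Peremptories: 4 + 1×1 = 5 per side × 2 sides = 10.
For-cause removals: 3.
Minimum venire: 8 + 10 + 3 = 21.

21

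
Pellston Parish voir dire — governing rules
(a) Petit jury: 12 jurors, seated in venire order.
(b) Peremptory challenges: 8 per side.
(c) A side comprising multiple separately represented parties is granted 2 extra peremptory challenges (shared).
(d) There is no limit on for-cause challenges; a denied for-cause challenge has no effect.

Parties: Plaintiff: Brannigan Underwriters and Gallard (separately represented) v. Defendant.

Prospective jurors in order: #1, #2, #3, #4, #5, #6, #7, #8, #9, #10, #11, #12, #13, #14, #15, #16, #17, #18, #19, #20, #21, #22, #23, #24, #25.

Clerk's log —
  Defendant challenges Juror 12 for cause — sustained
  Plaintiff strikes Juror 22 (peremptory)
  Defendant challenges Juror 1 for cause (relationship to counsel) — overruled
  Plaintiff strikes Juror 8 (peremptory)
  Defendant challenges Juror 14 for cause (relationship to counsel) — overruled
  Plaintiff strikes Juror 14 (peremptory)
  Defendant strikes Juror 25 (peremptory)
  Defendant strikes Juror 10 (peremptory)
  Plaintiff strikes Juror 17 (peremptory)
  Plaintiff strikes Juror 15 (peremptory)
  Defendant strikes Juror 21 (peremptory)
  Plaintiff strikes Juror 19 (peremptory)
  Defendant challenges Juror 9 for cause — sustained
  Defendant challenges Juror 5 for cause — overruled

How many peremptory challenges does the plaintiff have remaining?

4

Plaintiff allotment: 8 base + 2 multi-party = 10.
Plaintiff peremptories used: #22, #8, #14, #17, #15, #19 — 6.
Remaining: 10 − 6 = 4.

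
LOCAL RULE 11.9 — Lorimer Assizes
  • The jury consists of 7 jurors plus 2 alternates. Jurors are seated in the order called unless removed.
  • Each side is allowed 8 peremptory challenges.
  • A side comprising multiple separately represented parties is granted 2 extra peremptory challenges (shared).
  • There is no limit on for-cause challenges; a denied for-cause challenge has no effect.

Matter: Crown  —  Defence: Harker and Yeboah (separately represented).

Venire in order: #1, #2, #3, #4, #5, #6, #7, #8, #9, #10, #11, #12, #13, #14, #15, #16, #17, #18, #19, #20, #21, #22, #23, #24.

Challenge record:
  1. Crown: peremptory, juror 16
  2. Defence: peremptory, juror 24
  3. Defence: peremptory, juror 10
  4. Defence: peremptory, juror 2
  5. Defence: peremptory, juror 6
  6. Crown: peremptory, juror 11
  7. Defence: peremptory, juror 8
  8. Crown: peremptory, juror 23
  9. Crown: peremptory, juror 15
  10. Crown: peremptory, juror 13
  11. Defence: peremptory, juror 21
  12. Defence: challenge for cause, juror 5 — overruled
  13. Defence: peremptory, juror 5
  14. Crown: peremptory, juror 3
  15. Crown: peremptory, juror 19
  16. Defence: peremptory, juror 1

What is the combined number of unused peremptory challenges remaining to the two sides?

Crown allotment: 8. Defence allotment: 8 base + 2 multi-party = 10.
Crown peremptories used: #16, #11, #23, #15, #13, #3, #19 — 7.
Defence peremptories used: #24, #10, #2, #6, #8, #21, #5, #1 — 8 (the for-cause on #5 doesn't count).
Remaining: (8 − 7) + (10 − 8) = 3.

3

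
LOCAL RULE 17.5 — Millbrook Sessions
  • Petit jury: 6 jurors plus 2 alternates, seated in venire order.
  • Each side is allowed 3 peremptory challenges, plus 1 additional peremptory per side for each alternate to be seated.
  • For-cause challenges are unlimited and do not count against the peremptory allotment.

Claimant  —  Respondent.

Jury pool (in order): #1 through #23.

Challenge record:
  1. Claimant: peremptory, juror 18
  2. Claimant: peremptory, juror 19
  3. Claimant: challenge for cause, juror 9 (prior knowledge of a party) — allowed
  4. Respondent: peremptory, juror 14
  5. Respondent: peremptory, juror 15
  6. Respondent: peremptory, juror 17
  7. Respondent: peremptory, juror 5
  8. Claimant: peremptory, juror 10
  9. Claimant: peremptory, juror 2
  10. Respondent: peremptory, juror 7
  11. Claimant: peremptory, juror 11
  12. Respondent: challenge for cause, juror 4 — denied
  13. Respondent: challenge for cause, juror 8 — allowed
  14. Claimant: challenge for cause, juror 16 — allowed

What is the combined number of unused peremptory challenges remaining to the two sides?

Claimant allotment: 3 base + 1 × 2 alternates = 5. Respondent allotment: 3 base + 1 × 2 alternates = 5.
Claimant peremptories used: #18, #19, #10, #2, #11 — 5 (for-cause on #9, #16 don't count).
Respondent peremptories used: #14, #15, #17, #5, #7 — 5 (for-cause on #4, #8 don't count).
Remaining: (5 − 5) + (5 − 5) = 0.

0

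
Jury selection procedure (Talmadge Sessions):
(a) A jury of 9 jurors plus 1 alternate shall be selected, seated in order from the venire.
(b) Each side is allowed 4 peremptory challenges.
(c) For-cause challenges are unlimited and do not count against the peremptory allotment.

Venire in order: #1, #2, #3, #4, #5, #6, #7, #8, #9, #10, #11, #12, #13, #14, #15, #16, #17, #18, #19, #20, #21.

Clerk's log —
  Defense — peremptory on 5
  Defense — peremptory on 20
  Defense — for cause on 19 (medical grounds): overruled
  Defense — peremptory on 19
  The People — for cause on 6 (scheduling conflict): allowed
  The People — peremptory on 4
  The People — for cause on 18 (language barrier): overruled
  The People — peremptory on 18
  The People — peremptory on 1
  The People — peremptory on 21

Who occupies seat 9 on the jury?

Removed: #1, #4, #5, #6, #18, #19, #20, #21.
Seating in order: seats 1–9 → #2, #3, #7, #8, #9, #10, #11, #12, #13; alternates → #14.
So seat 9 is #13.

13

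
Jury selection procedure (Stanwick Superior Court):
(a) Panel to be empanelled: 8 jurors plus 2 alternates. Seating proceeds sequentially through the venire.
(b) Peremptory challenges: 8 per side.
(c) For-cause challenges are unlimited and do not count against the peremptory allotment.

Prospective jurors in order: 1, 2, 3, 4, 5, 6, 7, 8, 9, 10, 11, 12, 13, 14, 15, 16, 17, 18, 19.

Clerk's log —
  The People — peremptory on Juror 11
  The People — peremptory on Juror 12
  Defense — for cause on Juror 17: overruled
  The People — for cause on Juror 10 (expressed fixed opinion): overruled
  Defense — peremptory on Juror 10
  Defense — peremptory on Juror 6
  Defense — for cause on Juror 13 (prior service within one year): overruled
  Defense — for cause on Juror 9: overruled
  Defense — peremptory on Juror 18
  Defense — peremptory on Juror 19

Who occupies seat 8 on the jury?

Removed: #6, #10, #11, #12, #18, #19. (#9, #13, #17 stay — for-cause denied.)
Seating in order: seats 1–8 → #1, #2, #3, #4, #5, #7, #8, #9; alternates → #13, #14.
So seat 8 is #9.

9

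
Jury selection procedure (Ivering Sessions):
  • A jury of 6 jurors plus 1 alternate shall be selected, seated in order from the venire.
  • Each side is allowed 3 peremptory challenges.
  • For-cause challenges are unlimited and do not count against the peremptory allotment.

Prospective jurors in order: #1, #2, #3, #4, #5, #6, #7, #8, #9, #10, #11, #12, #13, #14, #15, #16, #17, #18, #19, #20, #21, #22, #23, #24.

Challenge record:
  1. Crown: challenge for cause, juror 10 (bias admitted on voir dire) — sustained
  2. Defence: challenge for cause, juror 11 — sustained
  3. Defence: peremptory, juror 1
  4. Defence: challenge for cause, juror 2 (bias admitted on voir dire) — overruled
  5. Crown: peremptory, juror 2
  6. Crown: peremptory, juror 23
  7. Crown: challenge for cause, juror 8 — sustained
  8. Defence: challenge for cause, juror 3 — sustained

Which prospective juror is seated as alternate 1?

Removed: #1, #2, #3, #8, #10, #11, #23.
Filling seats in venire order through position 7: #4, #5, #6, #7, #9, #12, #13.
So alternate 1 is #13.

13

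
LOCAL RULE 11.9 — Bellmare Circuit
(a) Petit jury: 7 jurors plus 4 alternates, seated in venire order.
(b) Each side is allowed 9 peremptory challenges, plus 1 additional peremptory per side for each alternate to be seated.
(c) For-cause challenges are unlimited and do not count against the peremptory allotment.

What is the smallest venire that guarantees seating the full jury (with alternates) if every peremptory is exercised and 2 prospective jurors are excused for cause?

Seats to fill: 7 + 4 alternates = 11.
Peremptories: 9 + 1×4 = 13 per side × 2 sides = 26.
For-cause removals: 2.
Minimum venire: 11 + 26 + 2 = 39.

39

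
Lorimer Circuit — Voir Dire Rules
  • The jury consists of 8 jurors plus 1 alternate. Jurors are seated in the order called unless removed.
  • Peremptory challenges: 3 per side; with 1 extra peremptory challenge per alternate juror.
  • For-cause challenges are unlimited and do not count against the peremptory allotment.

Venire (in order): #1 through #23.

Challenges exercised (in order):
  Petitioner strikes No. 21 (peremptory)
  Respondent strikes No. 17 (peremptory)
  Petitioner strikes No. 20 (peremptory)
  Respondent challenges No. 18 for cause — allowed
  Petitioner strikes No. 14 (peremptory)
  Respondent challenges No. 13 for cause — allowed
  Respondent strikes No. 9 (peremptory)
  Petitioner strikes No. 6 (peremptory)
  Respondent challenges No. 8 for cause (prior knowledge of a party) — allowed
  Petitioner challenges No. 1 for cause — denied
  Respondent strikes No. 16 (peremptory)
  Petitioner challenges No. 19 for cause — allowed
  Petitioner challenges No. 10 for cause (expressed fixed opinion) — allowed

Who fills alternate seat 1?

15

Removed: #6, #8, #9, #10, #13, #14, #16, #17, #18, #19, #20, #21. (#1 stays — for-cause denied.)
Seating in order: seats 1–8 → #1, #2, #3, #4, #5, #7, #11, #12; alternates → #15.
So alternate 1 is #15.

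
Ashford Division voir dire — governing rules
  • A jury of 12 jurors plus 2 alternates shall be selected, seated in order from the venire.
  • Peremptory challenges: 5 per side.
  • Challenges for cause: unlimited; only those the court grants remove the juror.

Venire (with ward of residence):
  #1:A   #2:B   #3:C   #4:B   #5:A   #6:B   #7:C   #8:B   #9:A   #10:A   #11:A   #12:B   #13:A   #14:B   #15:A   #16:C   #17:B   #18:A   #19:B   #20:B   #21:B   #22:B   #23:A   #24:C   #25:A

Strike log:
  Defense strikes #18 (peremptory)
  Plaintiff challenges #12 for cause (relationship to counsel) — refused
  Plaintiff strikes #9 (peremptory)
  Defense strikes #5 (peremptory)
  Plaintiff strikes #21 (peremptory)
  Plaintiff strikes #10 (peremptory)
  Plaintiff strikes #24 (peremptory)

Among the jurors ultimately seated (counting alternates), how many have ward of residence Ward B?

Removed: #5, #9, #10, #18, #21, #24.
Seated (14 incl. alternates): #1, #2, #3, #4, #6, #7, #8, #11, #12, #13, #14, #15, #16, #17.
Of those, in Ward B: #2, #4, #6, #8, #12, #14, #17 → 7.

7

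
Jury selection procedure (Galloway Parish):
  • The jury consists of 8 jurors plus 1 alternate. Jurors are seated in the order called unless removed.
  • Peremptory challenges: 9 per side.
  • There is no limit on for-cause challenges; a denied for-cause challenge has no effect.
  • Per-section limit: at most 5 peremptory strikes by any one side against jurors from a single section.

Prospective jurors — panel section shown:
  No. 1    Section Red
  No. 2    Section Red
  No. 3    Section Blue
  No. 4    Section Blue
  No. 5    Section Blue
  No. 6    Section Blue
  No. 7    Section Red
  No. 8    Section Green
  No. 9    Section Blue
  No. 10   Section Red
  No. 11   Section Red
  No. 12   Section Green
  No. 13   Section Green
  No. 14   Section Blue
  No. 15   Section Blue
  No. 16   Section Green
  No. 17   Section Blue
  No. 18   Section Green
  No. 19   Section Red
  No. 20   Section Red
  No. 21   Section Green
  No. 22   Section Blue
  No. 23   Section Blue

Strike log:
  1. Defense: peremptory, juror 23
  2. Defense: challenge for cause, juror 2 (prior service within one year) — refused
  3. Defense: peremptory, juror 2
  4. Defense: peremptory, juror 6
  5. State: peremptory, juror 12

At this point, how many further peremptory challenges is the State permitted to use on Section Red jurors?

5

State peremptories so far: #12 — 1 of 9 used, 8 left overall.
Against Section Red: none yet — per-section cap 5 leaves 5.
Binding limit: min(8, 5) = 5.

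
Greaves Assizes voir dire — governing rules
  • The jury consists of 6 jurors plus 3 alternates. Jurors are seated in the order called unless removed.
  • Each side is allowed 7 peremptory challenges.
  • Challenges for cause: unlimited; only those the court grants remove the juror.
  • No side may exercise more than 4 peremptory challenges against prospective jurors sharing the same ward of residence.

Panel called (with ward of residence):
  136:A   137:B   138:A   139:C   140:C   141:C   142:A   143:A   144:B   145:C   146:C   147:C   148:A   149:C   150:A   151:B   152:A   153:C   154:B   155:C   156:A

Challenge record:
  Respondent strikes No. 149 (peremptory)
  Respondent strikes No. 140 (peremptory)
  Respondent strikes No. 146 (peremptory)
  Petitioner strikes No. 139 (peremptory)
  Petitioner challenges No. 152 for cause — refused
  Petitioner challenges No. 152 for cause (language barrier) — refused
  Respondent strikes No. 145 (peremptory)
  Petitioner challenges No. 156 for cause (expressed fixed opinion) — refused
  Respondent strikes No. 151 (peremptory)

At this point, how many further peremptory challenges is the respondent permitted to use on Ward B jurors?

2

Respondent peremptories so far: #149, #140, #146, #145, #151 — 5 of 7 used, 2 left overall.
Against Ward B: #151 — 1 used; per-ward cap 4 leaves 3.
Binding limit: min(2, 3) = 2.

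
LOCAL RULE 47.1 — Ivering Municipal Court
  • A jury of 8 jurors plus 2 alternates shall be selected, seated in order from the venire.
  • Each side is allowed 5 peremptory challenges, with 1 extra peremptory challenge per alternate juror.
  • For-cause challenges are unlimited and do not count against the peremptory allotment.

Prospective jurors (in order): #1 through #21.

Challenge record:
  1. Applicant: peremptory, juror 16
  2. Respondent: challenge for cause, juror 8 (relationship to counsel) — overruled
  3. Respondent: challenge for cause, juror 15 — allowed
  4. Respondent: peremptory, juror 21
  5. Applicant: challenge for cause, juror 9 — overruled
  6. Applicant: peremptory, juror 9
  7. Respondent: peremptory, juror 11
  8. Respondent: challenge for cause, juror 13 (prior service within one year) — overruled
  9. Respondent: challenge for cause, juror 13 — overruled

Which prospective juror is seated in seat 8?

Removed: #9, #11, #15, #16, #21. (#8, #13 stay — for-cause denied.)
Seating in order: seats 1–8 → #1, #2, #3, #4, #5, #6, #7, #8; alternates → #10, #12.
So seat 8 is #8.

8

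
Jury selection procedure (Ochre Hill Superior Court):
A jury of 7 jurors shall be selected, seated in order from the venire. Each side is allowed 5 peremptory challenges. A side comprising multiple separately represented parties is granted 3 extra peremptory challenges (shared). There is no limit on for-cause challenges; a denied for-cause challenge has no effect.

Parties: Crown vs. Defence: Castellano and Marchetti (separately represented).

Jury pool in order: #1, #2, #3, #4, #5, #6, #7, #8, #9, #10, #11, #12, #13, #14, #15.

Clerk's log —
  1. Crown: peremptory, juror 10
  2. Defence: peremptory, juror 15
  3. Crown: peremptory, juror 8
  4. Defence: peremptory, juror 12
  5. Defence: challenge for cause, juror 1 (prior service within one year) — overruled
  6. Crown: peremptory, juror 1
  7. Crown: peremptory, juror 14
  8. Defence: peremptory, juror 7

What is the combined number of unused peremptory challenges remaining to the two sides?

Crown allotment: 5. Defence allotment: 5 base + 3 multi-party = 8.
Crown peremptories used: #10, #8, #1, #14 — 4.
Defence peremptories used: #15, #12, #7 — 3 (the for-cause on #1 doesn't count).
Remaining: (5 − 4) + (8 − 3) = 6.

6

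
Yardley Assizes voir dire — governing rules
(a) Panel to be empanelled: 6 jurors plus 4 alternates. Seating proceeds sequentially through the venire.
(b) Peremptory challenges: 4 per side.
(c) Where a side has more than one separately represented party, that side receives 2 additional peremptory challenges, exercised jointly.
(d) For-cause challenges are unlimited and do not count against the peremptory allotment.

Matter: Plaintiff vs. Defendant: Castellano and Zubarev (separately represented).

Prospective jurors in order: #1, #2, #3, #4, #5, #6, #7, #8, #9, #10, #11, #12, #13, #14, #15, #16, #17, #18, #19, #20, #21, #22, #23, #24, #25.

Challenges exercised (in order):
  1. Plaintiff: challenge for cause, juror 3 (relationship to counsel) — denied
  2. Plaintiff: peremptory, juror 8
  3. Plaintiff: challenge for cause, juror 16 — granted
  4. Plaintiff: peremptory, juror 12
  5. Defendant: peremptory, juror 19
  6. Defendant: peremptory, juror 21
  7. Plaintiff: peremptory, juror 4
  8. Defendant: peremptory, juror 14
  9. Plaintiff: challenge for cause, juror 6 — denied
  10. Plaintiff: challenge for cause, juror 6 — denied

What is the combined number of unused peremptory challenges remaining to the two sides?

4

Plaintiff allotment: 4. Defendant allotment: 4 base + 2 multi-party = 6.
Plaintiff peremptories used: #8, #12, #4 — 3 (for-cause on #3, #16, #6, #6 don't count).
Defendant peremptories used: #19, #21, #14 — 3.
Remaining: (4 − 3) + (6 − 3) = 4.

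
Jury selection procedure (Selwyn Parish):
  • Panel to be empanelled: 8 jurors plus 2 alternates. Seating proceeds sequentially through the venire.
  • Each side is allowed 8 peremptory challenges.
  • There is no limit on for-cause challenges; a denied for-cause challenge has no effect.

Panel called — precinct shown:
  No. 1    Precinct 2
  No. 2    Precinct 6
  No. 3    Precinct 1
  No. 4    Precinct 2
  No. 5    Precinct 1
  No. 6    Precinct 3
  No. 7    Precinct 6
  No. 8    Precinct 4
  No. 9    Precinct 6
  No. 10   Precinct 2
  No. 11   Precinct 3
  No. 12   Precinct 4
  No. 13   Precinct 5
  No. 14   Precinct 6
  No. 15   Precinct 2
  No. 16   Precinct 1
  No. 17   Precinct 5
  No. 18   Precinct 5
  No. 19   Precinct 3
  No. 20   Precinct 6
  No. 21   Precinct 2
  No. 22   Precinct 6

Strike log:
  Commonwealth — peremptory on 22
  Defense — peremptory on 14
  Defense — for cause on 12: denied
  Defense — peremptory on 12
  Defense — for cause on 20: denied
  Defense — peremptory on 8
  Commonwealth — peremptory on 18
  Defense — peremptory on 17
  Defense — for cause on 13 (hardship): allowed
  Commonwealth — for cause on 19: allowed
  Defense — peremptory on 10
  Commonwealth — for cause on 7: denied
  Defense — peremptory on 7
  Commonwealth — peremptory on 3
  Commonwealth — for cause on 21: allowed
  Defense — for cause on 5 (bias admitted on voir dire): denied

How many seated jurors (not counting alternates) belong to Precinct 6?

Removed: #3, #7, #8, #10, #12, #13, #14, #17, #18, #19, #21, #22.
Seated jurors 1–8: #1, #2, #4, #5, #6, #9, #11, #15 (alternates #16, #20 not counted).
Of those, in Precinct 6: #2, #9 → 2.

2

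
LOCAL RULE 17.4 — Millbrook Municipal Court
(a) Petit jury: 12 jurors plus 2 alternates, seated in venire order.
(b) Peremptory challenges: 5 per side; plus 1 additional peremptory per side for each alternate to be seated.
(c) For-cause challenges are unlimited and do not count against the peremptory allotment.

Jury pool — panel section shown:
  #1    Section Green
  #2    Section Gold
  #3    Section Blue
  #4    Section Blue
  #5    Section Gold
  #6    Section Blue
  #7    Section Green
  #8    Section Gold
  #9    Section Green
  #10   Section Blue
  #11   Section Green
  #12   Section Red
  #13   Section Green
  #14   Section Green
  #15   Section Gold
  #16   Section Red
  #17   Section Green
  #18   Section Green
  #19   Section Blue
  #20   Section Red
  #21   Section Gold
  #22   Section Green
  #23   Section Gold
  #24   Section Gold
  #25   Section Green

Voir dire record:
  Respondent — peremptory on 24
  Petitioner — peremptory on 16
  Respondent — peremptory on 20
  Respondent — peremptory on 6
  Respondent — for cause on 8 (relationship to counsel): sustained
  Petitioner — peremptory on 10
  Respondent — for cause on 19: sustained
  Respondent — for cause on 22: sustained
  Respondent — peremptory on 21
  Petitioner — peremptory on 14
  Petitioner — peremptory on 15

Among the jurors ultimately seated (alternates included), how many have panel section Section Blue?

2

Removed: #6, #8, #10, #14, #15, #16, #19, #20, #21, #22, #24.
Seated (14 incl. alternates): #1, #2, #3, #4, #5, #7, #9, #11, #12, #13, #17, #18, #23, #25.
Of those, in Section Blue: #3, #4 → 2.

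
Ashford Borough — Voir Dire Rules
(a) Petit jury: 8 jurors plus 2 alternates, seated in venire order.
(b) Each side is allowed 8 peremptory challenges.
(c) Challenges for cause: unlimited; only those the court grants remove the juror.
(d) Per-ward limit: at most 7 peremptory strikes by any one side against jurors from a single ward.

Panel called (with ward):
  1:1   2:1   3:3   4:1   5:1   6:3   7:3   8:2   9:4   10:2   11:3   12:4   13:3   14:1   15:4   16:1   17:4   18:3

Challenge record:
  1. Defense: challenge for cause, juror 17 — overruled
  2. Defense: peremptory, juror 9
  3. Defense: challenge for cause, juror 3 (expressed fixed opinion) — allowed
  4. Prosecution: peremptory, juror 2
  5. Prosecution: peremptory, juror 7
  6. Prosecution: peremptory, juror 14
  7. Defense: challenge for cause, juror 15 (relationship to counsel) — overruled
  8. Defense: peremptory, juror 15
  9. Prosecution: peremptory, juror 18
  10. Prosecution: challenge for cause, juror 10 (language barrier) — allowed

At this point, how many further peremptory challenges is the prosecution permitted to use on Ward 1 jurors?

Prosecution peremptories so far: #2, #7, #14, #18 — 4 of 8 used, 4 left overall.
Against Ward 1: #2, #14 — 2 used; per-ward cap 7 leaves 5.
Binding limit: min(4, 5) = 4.

4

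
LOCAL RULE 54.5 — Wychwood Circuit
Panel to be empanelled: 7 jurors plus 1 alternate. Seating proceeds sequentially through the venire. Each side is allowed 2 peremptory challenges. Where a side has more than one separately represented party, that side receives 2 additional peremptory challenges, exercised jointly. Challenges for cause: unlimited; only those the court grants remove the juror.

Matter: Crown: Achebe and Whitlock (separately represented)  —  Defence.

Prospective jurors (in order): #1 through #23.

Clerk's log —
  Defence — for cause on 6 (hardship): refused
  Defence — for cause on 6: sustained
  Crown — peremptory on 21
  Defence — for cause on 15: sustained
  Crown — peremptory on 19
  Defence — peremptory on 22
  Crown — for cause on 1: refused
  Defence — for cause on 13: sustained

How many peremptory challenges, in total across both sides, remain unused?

3

Crown allotment: 2 base + 2 multi-party = 4. Defence allotment: 2.
Crown peremptories used: #21, #19 — 2 (the for-cause on #1 doesn't count).
Defence peremptories used: #22 — 1 (for-cause on #6, #6, #15, #13 don't count).
Remaining: (4 − 2) + (2 − 1) = 3.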